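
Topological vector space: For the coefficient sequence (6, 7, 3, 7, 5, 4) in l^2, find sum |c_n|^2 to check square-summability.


sum |c_n|^2 = 6^2 + 7^2 + 3^2 + 7^2 + 5^2 + 4^2
= 36 + 49 + 9 + 49 + 25 + 16
= 184

184


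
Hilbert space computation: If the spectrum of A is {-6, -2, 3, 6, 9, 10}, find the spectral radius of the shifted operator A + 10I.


Spectrum of A + 10I = {4, 8, 13, 16, 19, 20}
Spectral radius = max |lambda| over the shifted spectrum
= max(4, 8, 13, 16, 19, 20) = 20

20


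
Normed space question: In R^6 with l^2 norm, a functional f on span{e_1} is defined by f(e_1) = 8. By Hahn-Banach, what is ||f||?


The norm of f is given by ||f|| = sup_{||x||=1} |f(x)|.
On span{e_1}, ||e_1|| = 1, so ||f|| = |f(e_1)| / ||e_1||
= |8| / 1 = 8.0000

8.0000


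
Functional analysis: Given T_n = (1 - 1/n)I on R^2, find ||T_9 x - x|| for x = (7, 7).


T_9 x - x = (1 - 1/9)x - x = -x/9
||x|| = sqrt(98) = 9.8995
||T_9 x - x|| = ||x||/9 = 9.8995/9 = 1.0999

1.0999


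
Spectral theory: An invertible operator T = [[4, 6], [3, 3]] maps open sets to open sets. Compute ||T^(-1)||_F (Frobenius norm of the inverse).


det(T) = 4*3 - 6*3 = -6
T^(-1) = (1/-6) * [[3, -6], [-3, 4]] = [[-0.5000, 1.0000], [0.5000, -0.6667]]
||T^(-1)||_F^2 = (-0.5000)^2 + 1.0000^2 + 0.5000^2 + (-0.6667)^2 = 1.9444
||T^(-1)||_F = sqrt(1.9444) = 1.3944

1.3944


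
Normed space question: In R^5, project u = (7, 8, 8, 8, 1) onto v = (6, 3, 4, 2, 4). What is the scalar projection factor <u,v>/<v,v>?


Computing <u,v> = 7*6 + 8*3 + 8*4 + 8*2 + 1*4 = 118
Computing <v,v> = 6^2 + 3^2 + 4^2 + 2^2 + 4^2 = 81
Projection coefficient = 118/81 = 1.4568

1.4568


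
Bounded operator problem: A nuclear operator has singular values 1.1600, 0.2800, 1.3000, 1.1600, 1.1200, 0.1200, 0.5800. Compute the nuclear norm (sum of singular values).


The nuclear norm is the sum of all singular values.
||T||_1 = 1.1600 + 0.2800 + 1.3000 + 1.1600 + 1.1200 + 0.1200 + 0.5800
= 5.7200

5.7200


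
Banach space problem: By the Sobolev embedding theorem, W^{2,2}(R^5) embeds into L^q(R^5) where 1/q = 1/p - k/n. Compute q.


Using the Sobolev embedding formula: 1/q = 1/p - k/n
1/q = 1/2 - 2/5 = 1/10
q = 1/(1/10) = 10

10.0000


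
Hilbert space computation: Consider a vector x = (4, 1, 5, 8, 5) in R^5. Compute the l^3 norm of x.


The l^3 norm = (sum |x_i|^3)^(1/3)
Sum of 3th powers = 64 + 1 + 125 + 512 + 125 = 827
||x||_3 = (827)^(1/3) = 9.3865

9.3865


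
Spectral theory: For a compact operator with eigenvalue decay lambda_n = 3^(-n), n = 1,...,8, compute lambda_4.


The eigenvalue formula gives lambda_4 = 1/3^4
= 1/81
= 0.0123

0.0123


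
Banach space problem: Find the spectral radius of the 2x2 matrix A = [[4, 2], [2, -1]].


For a 2x2 matrix, eigenvalues satisfy lambda^2 - (trace)*lambda + det = 0
trace = 4 + -1 = 3
det = 4*-1 - 2*2 = -8
discriminant = 3^2 - 4*(-8) = 41
spectral radius = max |eigenvalue| = 4.7016

4.7016


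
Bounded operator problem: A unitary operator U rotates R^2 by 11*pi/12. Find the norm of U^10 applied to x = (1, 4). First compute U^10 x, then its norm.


U is a rotation by theta = 11*pi/12
U^10 = rotation by 10*theta = 110*pi/12 = 14*pi/12 (mod 2*pi)
cos(14*pi/12) = -0.8660, sin(14*pi/12) = -0.5000
U^10 x = (-0.8660 * 1 - -0.5000 * 4, -0.5000 * 1 + -0.8660 * 4)
= (1.1340, -3.9641)
||U^10 x|| = sqrt(1.1340^2 + (-3.9641)^2) = sqrt(17.0000) = 4.1231

4.1231


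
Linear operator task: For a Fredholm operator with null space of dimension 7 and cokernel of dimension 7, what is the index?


The Fredholm index is defined as ind(T) = dim(ker T) - dim(coker T)
= 7 - 7
= 0

0


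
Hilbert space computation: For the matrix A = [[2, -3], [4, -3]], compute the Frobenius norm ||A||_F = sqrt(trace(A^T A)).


||A||_F^2 = sum a_ij^2
= 2^2 + (-3)^2 + 4^2 + (-3)^2
= 4 + 9 + 16 + 9 = 38
||A||_F = sqrt(38) = 6.1644

6.1644


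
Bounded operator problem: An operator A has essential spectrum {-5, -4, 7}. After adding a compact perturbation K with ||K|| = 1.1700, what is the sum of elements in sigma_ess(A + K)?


By Weyl's theorem, the essential spectrum is invariant under compact perturbations.
sigma_ess(A + K) = sigma_ess(A) = {-5, -4, 7}
Sum = -5 + -4 + 7 = -2

-2


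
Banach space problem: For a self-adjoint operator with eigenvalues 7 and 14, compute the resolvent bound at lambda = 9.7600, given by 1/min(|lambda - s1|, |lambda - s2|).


dist(9.7600, {7, 14}) = min(|9.7600 - 7|, |9.7600 - 14|)
= min(2.7600, 4.2400) = 2.7600
Resolvent bound = 1/2.7600 = 0.3623

0.3623


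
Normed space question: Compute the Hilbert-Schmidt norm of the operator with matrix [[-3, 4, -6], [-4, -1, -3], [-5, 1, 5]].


The Hilbert-Schmidt norm is sqrt(sum of squares of all entries).
Sum of squares = (-3)^2 + 4^2 + (-6)^2 + (-4)^2 + (-1)^2 + (-3)^2 + (-5)^2 + 1^2 + 5^2
= 9 + 16 + 36 + 16 + 1 + 9 + 25 + 1 + 25 = 138
||T||_HS = sqrt(138) = 11.7473

11.7473


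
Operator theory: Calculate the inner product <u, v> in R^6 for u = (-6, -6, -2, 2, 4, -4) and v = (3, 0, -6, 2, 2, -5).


Computing the standard inner product <u, v> = sum u_i * v_i
= -6*3 + -6*0 + -2*-6 + 2*2 + 4*2 + -4*-5
= -18 + 0 + 12 + 4 + 8 + 20
= 26

26


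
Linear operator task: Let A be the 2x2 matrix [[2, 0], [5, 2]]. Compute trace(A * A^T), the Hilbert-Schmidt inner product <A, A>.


trace(A * A^T) = sum of squares of all entries
= 2^2 + 0^2 + 5^2 + 2^2
= 4 + 0 + 25 + 4
= 33

33


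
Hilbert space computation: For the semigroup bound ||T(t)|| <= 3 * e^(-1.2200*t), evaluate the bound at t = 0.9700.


||T(0.9700)|| <= 3 * exp(-1.2200 * 0.9700)
= 3 * exp(-1.1834)
= 3 * 0.3062
= 0.9187

0.9187


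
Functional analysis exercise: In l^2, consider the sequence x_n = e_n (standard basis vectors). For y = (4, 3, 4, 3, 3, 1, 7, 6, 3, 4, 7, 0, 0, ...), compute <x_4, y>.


x_4 = e_4 is the standard basis vector with 1 in position 4.
<x_4, y> = y_4 = 3
As n -> infinity, <x_n, y> -> 0, confirming weak convergence of (x_n) to 0.

3


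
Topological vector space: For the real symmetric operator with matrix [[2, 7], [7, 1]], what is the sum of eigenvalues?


For a self-adjoint (symmetric) matrix, the eigenvalues are real.
The sum of eigenvalues equals the trace of the matrix.
trace = 2 + 1 = 3

3


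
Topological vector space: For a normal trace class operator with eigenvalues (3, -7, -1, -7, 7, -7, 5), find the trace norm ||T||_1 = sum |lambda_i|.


For a normal operator, singular values equal |eigenvalues|.
Trace norm = sum |lambda_i| = 3 + 7 + 1 + 7 + 7 + 7 + 5
= 37

37


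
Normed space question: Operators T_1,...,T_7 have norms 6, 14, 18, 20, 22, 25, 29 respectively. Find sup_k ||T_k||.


By the Uniform Boundedness Principle, the supremum of norms is finite.
sup_k ||T_k|| = max(6, 14, 18, 20, 22, 25, 29) = 29

29


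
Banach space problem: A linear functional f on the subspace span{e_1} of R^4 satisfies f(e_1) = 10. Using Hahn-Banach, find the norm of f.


The norm of f is given by ||f|| = sup_{||x||=1} |f(x)|.
On span{e_1}, ||e_1|| = 1, so ||f|| = |f(e_1)| / ||e_1||
= |10| / 1 = 10.0000

10.0000


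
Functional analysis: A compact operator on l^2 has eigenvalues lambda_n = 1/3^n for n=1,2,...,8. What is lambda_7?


The eigenvalue formula gives lambda_7 = 1/3^7
= 1/2187
= 4.5725e-04

4.5725e-04


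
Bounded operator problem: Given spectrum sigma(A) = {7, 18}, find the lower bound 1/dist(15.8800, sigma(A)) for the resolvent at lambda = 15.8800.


dist(15.8800, {7, 18}) = min(|15.8800 - 7|, |15.8800 - 18|)
= min(8.8800, 2.1200) = 2.1200
Resolvent bound = 1/2.1200 = 0.4717

0.4717


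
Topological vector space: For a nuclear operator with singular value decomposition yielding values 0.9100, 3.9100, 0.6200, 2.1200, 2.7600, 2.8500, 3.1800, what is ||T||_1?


The nuclear norm is the sum of all singular values.
||T||_1 = 0.9100 + 3.9100 + 0.6200 + 2.1200 + 2.7600 + 2.8500 + 3.1800
= 16.3500

16.3500


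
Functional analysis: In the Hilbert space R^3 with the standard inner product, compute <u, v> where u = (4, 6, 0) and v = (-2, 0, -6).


Computing the standard inner product <u, v> = sum u_i * v_i
= 4*-2 + 6*0 + 0*-6
= -8 + 0 + 0
= -8

-8


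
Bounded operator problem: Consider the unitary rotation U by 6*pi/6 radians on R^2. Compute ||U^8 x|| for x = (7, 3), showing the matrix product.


U is a rotation by theta = 6*pi/6
U^8 = rotation by 8*theta = 48*pi/6 = 0*pi/6 (mod 2*pi)
cos(0*pi/6) = 1.0000, sin(0*pi/6) = 0.0000
U^8 x = (1.0000 * 7 - 0.0000 * 3, 0.0000 * 7 + 1.0000 * 3)
= (7.0000, 3.0000)
||U^8 x|| = sqrt(7.0000^2 + 3.0000^2) = sqrt(58.0000) = 7.6158

7.6158


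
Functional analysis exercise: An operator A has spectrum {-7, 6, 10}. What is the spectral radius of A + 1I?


Spectrum of A + 1I = {-6, 7, 11}
Spectral radius = max |lambda| over the shifted spectrum
= max(6, 7, 11) = 11

11


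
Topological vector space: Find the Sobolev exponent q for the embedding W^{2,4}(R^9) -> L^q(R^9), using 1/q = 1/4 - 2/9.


Using the Sobolev embedding formula: 1/q = 1/p - k/n
1/q = 1/4 - 2/9 = 1/36
q = 1/(1/36) = 36

36.0000


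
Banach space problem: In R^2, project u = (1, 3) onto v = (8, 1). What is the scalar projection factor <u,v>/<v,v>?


Computing <u,v> = 1*8 + 3*1 = 11
Computing <v,v> = 8^2 + 1^2 = 65
Projection coefficient = 11/65 = 0.1692

0.1692


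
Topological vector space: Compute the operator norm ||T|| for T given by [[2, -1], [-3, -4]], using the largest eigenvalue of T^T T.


A^T A = [[13, 10], [10, 17]]
trace(A^T A) = 30, det(A^T A) = 121
discriminant = 30^2 - 4*121 = 416
Largest eigenvalue of A^T A = (trace + sqrt(disc))/2 = 25.1980
||T|| = sqrt(25.1980) = 5.0198

5.0198


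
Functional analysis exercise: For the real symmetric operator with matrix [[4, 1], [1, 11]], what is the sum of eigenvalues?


For a self-adjoint (symmetric) matrix, the eigenvalues are real.
The sum of eigenvalues equals the trace of the matrix.
trace = 4 + 11 = 15

15


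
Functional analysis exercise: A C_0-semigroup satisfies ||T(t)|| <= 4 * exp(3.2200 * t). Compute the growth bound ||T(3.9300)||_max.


||T(3.9300)|| <= 4 * exp(3.2200 * 3.9300)
= 4 * exp(12.6546)
= 4 * 313200.8635
= 1.2528e+06

1.2528e+06


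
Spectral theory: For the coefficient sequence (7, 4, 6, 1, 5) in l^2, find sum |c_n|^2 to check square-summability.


sum |c_n|^2 = 7^2 + 4^2 + 6^2 + 1^2 + 5^2
= 49 + 16 + 36 + 1 + 25
= 127

127


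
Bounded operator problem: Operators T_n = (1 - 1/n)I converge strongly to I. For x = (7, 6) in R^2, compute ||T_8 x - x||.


T_8 x - x = (1 - 1/8)x - x = -x/8
||x|| = sqrt(85) = 9.2195
||T_8 x - x|| = ||x||/8 = 9.2195/8 = 1.1524

1.1524


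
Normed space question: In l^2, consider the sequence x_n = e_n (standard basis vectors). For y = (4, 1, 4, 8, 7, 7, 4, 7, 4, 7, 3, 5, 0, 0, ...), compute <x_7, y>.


x_7 = e_7 is the standard basis vector with 1 in position 7.
<x_7, y> = y_7 = 4
As n -> infinity, <x_n, y> -> 0, confirming weak convergence of (x_n) to 0.

4


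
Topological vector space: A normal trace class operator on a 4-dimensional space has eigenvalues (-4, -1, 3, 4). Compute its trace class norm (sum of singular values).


For a normal operator, singular values equal |eigenvalues|.
Trace norm = sum |lambda_i| = 4 + 1 + 3 + 4
= 12

12


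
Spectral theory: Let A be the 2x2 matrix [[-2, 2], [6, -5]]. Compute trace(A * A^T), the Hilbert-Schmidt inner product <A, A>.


trace(A * A^T) = sum of squares of all entries
= (-2)^2 + 2^2 + 6^2 + (-5)^2
= 4 + 4 + 36 + 25
= 69

69


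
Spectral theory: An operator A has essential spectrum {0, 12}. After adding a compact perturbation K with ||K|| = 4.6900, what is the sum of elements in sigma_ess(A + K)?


By Weyl's theorem, the essential spectrum is invariant under compact perturbations.
sigma_ess(A + K) = sigma_ess(A) = {0, 12}
Sum = 0 + 12 = 12

12


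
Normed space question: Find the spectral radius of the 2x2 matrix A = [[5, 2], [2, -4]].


For a 2x2 matrix, eigenvalues satisfy lambda^2 - (trace)*lambda + det = 0
trace = 5 + -4 = 1
det = 5*-4 - 2*2 = -24
discriminant = 1^2 - 4*(-24) = 97
spectral radius = max |eigenvalue| = 5.4244

5.4244


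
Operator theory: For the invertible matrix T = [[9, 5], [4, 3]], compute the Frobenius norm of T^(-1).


det(T) = 9*3 - 5*4 = 7
T^(-1) = (1/7) * [[3, -5], [-4, 9]] = [[0.4286, -0.7143], [-0.5714, 1.2857]]
||T^(-1)||_F^2 = 0.4286^2 + (-0.7143)^2 + (-0.5714)^2 + 1.2857^2 = 2.6735
||T^(-1)||_F = sqrt(2.6735) = 1.6351

1.6351


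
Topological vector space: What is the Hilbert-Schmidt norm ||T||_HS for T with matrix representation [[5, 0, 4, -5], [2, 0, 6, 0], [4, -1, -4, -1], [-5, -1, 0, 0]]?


The Hilbert-Schmidt norm is sqrt(sum of squares of all entries).
Sum of squares = 5^2 + 0^2 + 4^2 + (-5)^2 + 2^2 + 0^2 + 6^2 + 0^2 + 4^2 + (-1)^2 + (-4)^2 + (-1)^2 + (-5)^2 + (-1)^2 + 0^2 + 0^2
= 25 + 0 + 16 + 25 + 4 + 0 + 36 + 0 + 16 + 1 + 16 + 1 + 25 + 1 + 0 + 0 = 166
||T||_HS = sqrt(166) = 12.8841

12.8841


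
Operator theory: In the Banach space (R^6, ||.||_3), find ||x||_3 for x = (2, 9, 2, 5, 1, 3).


The l^3 norm = (sum |x_i|^3)^(1/3)
Sum of 3th powers = 8 + 729 + 8 + 125 + 1 + 27 = 898
||x||_3 = (898)^(1/3) = 9.6477

9.6477


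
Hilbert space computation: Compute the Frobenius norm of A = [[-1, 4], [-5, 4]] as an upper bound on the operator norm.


||A||_F^2 = sum a_ij^2
= (-1)^2 + 4^2 + (-5)^2 + 4^2
= 1 + 16 + 25 + 16 = 58
||A||_F = sqrt(58) = 7.6158

7.6158


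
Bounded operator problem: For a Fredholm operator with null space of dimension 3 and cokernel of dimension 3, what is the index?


The Fredholm index is defined as ind(T) = dim(ker T) - dim(coker T)
= 3 - 3
= 0

0


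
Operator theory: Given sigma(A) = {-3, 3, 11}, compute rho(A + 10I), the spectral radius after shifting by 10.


Spectrum of A + 10I = {7, 13, 21}
Spectral radius = max |lambda| over the shifted spectrum
= max(7, 13, 21) = 21

21


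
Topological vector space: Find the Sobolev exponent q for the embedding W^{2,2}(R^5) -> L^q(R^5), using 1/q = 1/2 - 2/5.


Using the Sobolev embedding formula: 1/q = 1/p - k/n
1/q = 1/2 - 2/5 = 1/10
q = 1/(1/10) = 10

10.0000


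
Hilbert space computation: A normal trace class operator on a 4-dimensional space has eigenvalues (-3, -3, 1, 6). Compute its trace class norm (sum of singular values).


For a normal operator, singular values equal |eigenvalues|.
Trace norm = sum |lambda_i| = 3 + 3 + 1 + 6
= 13

13


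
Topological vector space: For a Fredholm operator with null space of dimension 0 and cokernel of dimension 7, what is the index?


The Fredholm index is defined as ind(T) = dim(ker T) - dim(coker T)
= 0 - 7
= -7

-7


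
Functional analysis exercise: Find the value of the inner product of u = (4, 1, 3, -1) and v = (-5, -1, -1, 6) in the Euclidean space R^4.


Computing the standard inner product <u, v> = sum u_i * v_i
= 4*-5 + 1*-1 + 3*-1 + -1*6
= -20 + -1 + -3 + -6
= -30

-30


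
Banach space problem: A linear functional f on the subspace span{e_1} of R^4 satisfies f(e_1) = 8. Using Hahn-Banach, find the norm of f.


The norm of f is given by ||f|| = sup_{||x||=1} |f(x)|.
On span{e_1}, ||e_1|| = 1, so ||f|| = |f(e_1)| / ||e_1||
= |8| / 1 = 8.0000

8.0000


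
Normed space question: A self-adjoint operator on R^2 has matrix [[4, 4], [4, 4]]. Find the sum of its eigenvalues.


For a self-adjoint (symmetric) matrix, the eigenvalues are real.
The sum of eigenvalues equals the trace of the matrix.
trace = 4 + 4 = 8

8


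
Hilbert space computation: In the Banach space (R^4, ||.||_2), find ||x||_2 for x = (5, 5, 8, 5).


The l^2 norm = (sum |x_i|^2)^(1/2)
Sum of 2th powers = 25 + 25 + 64 + 25 = 139
||x||_2 = (139)^(1/2) = 11.7898

11.7898


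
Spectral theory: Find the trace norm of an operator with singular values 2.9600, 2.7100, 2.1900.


The nuclear norm is the sum of all singular values.
||T||_1 = 2.9600 + 2.7100 + 2.1900
= 7.8600

7.8600


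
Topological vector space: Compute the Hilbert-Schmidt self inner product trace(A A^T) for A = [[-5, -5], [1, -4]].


trace(A * A^T) = sum of squares of all entries
= (-5)^2 + (-5)^2 + 1^2 + (-4)^2
= 25 + 25 + 1 + 16
= 67

67


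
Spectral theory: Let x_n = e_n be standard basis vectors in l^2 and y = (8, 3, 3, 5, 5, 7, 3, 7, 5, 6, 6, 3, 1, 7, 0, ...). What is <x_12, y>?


x_12 = e_12 is the standard basis vector with 1 in position 12.
<x_12, y> = y_12 = 3
As n -> infinity, <x_n, y> -> 0, confirming weak convergence of (x_n) to 0.

3


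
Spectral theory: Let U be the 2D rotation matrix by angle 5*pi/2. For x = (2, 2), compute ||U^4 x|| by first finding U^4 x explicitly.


U is a rotation by theta = 5*pi/2
U^4 = rotation by 4*theta = 20*pi/2 = 0*pi/2 (mod 2*pi)
cos(0*pi/2) = 1.0000, sin(0*pi/2) = 0.0000
U^4 x = (1.0000 * 2 - 0.0000 * 2, 0.0000 * 2 + 1.0000 * 2)
= (2.0000, 2.0000)
||U^4 x|| = sqrt(2.0000^2 + 2.0000^2) = sqrt(8.0000) = 2.8284

2.8284


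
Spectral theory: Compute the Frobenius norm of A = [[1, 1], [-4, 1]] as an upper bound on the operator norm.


||A||_F^2 = sum a_ij^2
= 1^2 + 1^2 + (-4)^2 + 1^2
= 1 + 1 + 16 + 1 = 19
||A||_F = sqrt(19) = 4.3589

4.3589


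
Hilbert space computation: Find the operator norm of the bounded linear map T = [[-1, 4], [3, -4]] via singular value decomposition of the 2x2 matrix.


A^T A = [[10, -16], [-16, 32]]
trace(A^T A) = 42, det(A^T A) = 64
discriminant = 42^2 - 4*64 = 1508
Largest eigenvalue of A^T A = (trace + sqrt(disc))/2 = 40.4165
||T|| = sqrt(40.4165) = 6.3574

6.3574


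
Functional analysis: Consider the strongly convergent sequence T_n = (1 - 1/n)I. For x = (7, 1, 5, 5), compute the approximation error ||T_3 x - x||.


T_3 x - x = (1 - 1/3)x - x = -x/3
||x|| = sqrt(100) = 10.0000
||T_3 x - x|| = ||x||/3 = 10.0000/3 = 3.3333

3.3333


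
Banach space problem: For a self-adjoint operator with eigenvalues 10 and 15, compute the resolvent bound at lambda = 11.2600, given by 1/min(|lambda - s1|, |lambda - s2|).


dist(11.2600, {10, 15}) = min(|11.2600 - 10|, |11.2600 - 15|)
= min(1.2600, 3.7400) = 1.2600
Resolvent bound = 1/1.2600 = 0.7937

0.7937


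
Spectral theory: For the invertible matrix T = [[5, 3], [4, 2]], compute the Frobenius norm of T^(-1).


det(T) = 5*2 - 3*4 = -2
T^(-1) = (1/-2) * [[2, -3], [-4, 5]] = [[-1.0000, 1.5000], [2.0000, -2.5000]]
||T^(-1)||_F^2 = (-1.0000)^2 + 1.5000^2 + 2.0000^2 + (-2.5000)^2 = 13.5000
||T^(-1)||_F = sqrt(13.5000) = 3.6742

3.6742


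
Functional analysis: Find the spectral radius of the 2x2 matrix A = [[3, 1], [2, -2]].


For a 2x2 matrix, eigenvalues satisfy lambda^2 - (trace)*lambda + det = 0
trace = 3 + -2 = 1
det = 3*-2 - 1*2 = -8
discriminant = 1^2 - 4*(-8) = 33
spectral radius = max |eigenvalue| = 3.3723

3.3723


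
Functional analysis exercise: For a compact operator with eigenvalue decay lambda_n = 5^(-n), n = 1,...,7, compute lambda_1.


The eigenvalue formula gives lambda_1 = 1/5^1
= 1/5
= 0.2000

0.2000


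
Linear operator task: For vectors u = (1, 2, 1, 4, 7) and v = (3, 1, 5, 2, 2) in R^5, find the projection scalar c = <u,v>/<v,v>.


Computing <u,v> = 1*3 + 2*1 + 1*5 + 4*2 + 7*2 = 32
Computing <v,v> = 3^2 + 1^2 + 5^2 + 2^2 + 2^2 = 43
Projection coefficient = 32/43 = 0.7442

0.7442


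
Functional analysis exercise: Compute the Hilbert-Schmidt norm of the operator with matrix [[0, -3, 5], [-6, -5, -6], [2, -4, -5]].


The Hilbert-Schmidt norm is sqrt(sum of squares of all entries).
Sum of squares = 0^2 + (-3)^2 + 5^2 + (-6)^2 + (-5)^2 + (-6)^2 + 2^2 + (-4)^2 + (-5)^2
= 0 + 9 + 25 + 36 + 25 + 36 + 4 + 16 + 25 = 176
||T||_HS = sqrt(176) = 13.2665

13.2665


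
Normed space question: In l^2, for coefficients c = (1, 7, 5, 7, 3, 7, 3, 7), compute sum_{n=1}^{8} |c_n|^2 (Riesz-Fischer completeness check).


sum |c_n|^2 = 1^2 + 7^2 + 5^2 + 7^2 + 3^2 + 7^2 + 3^2 + 7^2
= 1 + 49 + 25 + 49 + 9 + 49 + 9 + 49
= 240

240


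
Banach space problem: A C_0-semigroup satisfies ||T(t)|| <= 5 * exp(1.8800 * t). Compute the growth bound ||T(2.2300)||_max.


||T(2.2300)|| <= 5 * exp(1.8800 * 2.2300)
= 5 * exp(4.1924)
= 5 * 66.1814
= 330.9072

330.9072


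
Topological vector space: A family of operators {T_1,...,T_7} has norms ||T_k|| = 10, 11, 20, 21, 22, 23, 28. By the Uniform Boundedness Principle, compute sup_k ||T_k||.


By the Uniform Boundedness Principle, the supremum of norms is finite.
sup_k ||T_k|| = max(10, 11, 20, 21, 22, 23, 28) = 28

28


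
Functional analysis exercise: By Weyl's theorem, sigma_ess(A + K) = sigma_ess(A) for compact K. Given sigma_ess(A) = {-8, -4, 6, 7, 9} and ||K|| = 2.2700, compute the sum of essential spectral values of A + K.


By Weyl's theorem, the essential spectrum is invariant under compact perturbations.
sigma_ess(A + K) = sigma_ess(A) = {-8, -4, 6, 7, 9}
Sum = -8 + -4 + 6 + 7 + 9 = 10

10


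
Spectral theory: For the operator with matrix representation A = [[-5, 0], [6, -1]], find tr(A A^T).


trace(A * A^T) = sum of squares of all entries
= (-5)^2 + 0^2 + 6^2 + (-1)^2
= 25 + 0 + 36 + 1
= 62

62


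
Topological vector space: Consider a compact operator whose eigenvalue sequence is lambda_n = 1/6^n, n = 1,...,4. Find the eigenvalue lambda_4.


The eigenvalue formula gives lambda_4 = 1/6^4
= 1/1296
= 7.7160e-04

7.7160e-04


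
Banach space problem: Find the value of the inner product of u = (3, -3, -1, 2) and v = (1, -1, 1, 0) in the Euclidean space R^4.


Computing the standard inner product <u, v> = sum u_i * v_i
= 3*1 + -3*-1 + -1*1 + 2*0
= 3 + 3 + -1 + 0
= 5

5


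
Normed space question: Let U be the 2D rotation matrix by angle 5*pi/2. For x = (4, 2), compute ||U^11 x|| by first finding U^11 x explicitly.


U is a rotation by theta = 5*pi/2
U^11 = rotation by 11*theta = 55*pi/2 = 3*pi/2 (mod 2*pi)
cos(3*pi/2) = 0.0000, sin(3*pi/2) = -1.0000
U^11 x = (0.0000 * 4 - -1.0000 * 2, -1.0000 * 4 + 0.0000 * 2)
= (2.0000, -4.0000)
||U^11 x|| = sqrt(2.0000^2 + (-4.0000)^2) = sqrt(20.0000) = 4.4721

4.4721


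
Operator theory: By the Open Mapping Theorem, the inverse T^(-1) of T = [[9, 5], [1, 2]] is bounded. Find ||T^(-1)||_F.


det(T) = 9*2 - 5*1 = 13
T^(-1) = (1/13) * [[2, -5], [-1, 9]] = [[0.1538, -0.3846], [-0.0769, 0.6923]]
||T^(-1)||_F^2 = 0.1538^2 + (-0.3846)^2 + (-0.0769)^2 + 0.6923^2 = 0.6568
||T^(-1)||_F = sqrt(0.6568) = 0.8104

0.8104


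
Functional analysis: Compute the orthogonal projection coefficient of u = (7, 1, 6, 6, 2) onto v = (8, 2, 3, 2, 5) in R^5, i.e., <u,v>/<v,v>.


Computing <u,v> = 7*8 + 1*2 + 6*3 + 6*2 + 2*5 = 98
Computing <v,v> = 8^2 + 2^2 + 3^2 + 2^2 + 5^2 = 106
Projection coefficient = 98/106 = 0.9245

0.9245


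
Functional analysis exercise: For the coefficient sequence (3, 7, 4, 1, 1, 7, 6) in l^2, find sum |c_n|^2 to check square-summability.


sum |c_n|^2 = 3^2 + 7^2 + 4^2 + 1^2 + 1^2 + 7^2 + 6^2
= 9 + 49 + 16 + 1 + 1 + 49 + 36
= 161

161


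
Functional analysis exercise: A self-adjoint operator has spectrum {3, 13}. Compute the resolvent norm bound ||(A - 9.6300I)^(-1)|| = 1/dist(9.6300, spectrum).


dist(9.6300, {3, 13}) = min(|9.6300 - 3|, |9.6300 - 13|)
= min(6.6300, 3.3700) = 3.3700
Resolvent bound = 1/3.3700 = 0.2967

0.2967


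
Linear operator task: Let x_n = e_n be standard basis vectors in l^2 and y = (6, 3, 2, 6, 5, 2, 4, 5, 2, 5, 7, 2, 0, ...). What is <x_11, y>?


x_11 = e_11 is the standard basis vector with 1 in position 11.
<x_11, y> = y_11 = 7
As n -> infinity, <x_n, y> -> 0, confirming weak convergence of (x_n) to 0.

7


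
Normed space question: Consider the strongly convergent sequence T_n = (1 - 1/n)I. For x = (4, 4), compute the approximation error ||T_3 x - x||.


T_3 x - x = (1 - 1/3)x - x = -x/3
||x|| = sqrt(32) = 5.6569
||T_3 x - x|| = ||x||/3 = 5.6569/3 = 1.8856

1.8856


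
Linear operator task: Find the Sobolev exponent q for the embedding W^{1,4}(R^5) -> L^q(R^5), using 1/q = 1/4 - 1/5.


Using the Sobolev embedding formula: 1/q = 1/p - k/n
1/q = 1/4 - 1/5 = 1/20
q = 1/(1/20) = 20

20.0000


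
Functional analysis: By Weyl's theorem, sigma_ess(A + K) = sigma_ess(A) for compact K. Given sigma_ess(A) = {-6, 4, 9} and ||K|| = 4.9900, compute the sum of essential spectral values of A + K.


By Weyl's theorem, the essential spectrum is invariant under compact perturbations.
sigma_ess(A + K) = sigma_ess(A) = {-6, 4, 9}
Sum = -6 + 4 + 9 = 7

7


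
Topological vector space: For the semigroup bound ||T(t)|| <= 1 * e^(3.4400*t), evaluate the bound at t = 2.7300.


||T(2.7300)|| <= 1 * exp(3.4400 * 2.7300)
= 1 * exp(9.3912)
= 1 * 11982.4697
= 11982.4697

11982.4697


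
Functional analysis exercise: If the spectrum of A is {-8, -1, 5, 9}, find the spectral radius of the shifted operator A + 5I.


Spectrum of A + 5I = {-3, 4, 10, 14}
Spectral radius = max |lambda| over the shifted spectrum
= max(3, 4, 10, 14) = 14

14


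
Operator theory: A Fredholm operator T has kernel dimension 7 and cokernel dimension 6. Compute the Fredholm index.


The Fredholm index is defined as ind(T) = dim(ker T) - dim(coker T)
= 7 - 6
= 1

1


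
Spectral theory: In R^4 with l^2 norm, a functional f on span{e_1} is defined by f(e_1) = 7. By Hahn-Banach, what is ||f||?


The norm of f is given by ||f|| = sup_{||x||=1} |f(x)|.
On span{e_1}, ||e_1|| = 1, so ||f|| = |f(e_1)| / ||e_1||
= |7| / 1 = 7.0000

7.0000


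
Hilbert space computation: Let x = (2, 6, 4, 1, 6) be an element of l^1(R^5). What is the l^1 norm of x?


The l^1 norm equals the sum of absolute values of all components.
||x||_1 = 2 + 6 + 4 + 1 + 6
= 19

19.0000


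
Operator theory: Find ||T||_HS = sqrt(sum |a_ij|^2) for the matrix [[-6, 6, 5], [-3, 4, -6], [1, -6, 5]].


The Hilbert-Schmidt norm is sqrt(sum of squares of all entries).
Sum of squares = (-6)^2 + 6^2 + 5^2 + (-3)^2 + 4^2 + (-6)^2 + 1^2 + (-6)^2 + 5^2
= 36 + 36 + 25 + 9 + 16 + 36 + 1 + 36 + 25 = 220
||T||_HS = sqrt(220) = 14.8324

14.8324


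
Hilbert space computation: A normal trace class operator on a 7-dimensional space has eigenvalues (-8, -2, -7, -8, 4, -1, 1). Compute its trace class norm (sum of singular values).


For a normal operator, singular values equal |eigenvalues|.
Trace norm = sum |lambda_i| = 8 + 2 + 7 + 8 + 4 + 1 + 1
= 31

31


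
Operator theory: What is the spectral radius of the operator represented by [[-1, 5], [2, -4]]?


For a 2x2 matrix, eigenvalues satisfy lambda^2 - (trace)*lambda + det = 0
trace = -1 + -4 = -5
det = -1*-4 - 5*2 = -6
discriminant = (-5)^2 - 4*(-6) = 49
spectral radius = max |eigenvalue| = 6.0000

6.0000


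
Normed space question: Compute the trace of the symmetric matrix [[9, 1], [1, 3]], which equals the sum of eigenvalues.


For a self-adjoint (symmetric) matrix, the eigenvalues are real.
The sum of eigenvalues equals the trace of the matrix.
trace = 9 + 3 = 12

12


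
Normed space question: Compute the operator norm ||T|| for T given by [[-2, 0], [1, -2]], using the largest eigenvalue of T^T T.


A^T A = [[5, -2], [-2, 4]]
trace(A^T A) = 9, det(A^T A) = 16
discriminant = 9^2 - 4*16 = 17
Largest eigenvalue of A^T A = (trace + sqrt(disc))/2 = 6.5616
||T|| = sqrt(6.5616) = 2.5616

2.5616


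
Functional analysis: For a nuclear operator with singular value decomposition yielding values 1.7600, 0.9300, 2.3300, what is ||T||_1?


The nuclear norm is the sum of all singular values.
||T||_1 = 1.7600 + 0.9300 + 2.3300
= 5.0200

5.0200


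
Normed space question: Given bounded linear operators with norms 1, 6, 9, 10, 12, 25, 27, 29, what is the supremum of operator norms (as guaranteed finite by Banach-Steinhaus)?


By the Uniform Boundedness Principle, the supremum of norms is finite.
sup_k ||T_k|| = max(1, 6, 9, 10, 12, 25, 27, 29) = 29

29


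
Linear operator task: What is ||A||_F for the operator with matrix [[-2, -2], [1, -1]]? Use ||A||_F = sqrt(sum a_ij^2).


||A||_F^2 = sum a_ij^2
= (-2)^2 + (-2)^2 + 1^2 + (-1)^2
= 4 + 4 + 1 + 1 = 10
||A||_F = sqrt(10) = 3.1623

3.1623


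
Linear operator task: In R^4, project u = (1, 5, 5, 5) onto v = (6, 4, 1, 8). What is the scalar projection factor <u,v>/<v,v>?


Computing <u,v> = 1*6 + 5*4 + 5*1 + 5*8 = 71
Computing <v,v> = 6^2 + 4^2 + 1^2 + 8^2 = 117
Projection coefficient = 71/117 = 0.6068

0.6068


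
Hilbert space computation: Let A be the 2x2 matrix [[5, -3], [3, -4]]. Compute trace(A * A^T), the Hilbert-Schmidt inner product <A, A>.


trace(A * A^T) = sum of squares of all entries
= 5^2 + (-3)^2 + 3^2 + (-4)^2
= 25 + 9 + 9 + 16
= 59

59


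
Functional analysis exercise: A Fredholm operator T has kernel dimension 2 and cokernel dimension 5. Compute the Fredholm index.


The Fredholm index is defined as ind(T) = dim(ker T) - dim(coker T)
= 2 - 5
= -3

-3


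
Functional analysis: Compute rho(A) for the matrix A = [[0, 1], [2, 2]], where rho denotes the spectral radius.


For a 2x2 matrix, eigenvalues satisfy lambda^2 - (trace)*lambda + det = 0
trace = 0 + 2 = 2
det = 0*2 - 1*2 = -2
discriminant = 2^2 - 4*(-2) = 12
spectral radius = max |eigenvalue| = 2.7321

2.7321


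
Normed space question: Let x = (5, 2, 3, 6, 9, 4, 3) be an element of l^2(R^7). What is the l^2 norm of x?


The l^2 norm = (sum |x_i|^2)^(1/2)
Sum of 2th powers = 25 + 4 + 9 + 36 + 81 + 16 + 9 = 180
||x||_2 = (180)^(1/2) = 13.4164

13.4164


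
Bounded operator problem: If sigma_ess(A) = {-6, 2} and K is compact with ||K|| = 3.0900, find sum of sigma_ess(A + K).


By Weyl's theorem, the essential spectrum is invariant under compact perturbations.
sigma_ess(A + K) = sigma_ess(A) = {-6, 2}
Sum = -6 + 2 = -4

-4


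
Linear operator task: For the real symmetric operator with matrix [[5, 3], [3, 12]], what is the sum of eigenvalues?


For a self-adjoint (symmetric) matrix, the eigenvalues are real.
The sum of eigenvalues equals the trace of the matrix.
trace = 5 + 12 = 17

17


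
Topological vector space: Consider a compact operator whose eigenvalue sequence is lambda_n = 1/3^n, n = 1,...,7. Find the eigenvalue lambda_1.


The eigenvalue formula gives lambda_1 = 1/3^1
= 1/3
= 0.3333

0.3333


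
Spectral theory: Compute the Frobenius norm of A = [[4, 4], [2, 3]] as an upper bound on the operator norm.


||A||_F^2 = sum a_ij^2
= 4^2 + 4^2 + 2^2 + 3^2
= 16 + 16 + 4 + 9 = 45
||A||_F = sqrt(45) = 6.7082

6.7082


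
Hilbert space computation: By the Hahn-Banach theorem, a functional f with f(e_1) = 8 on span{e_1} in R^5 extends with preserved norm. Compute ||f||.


The norm of f is given by ||f|| = sup_{||x||=1} |f(x)|.
On span{e_1}, ||e_1|| = 1, so ||f|| = |f(e_1)| / ||e_1||
= |8| / 1 = 8.0000

8.0000


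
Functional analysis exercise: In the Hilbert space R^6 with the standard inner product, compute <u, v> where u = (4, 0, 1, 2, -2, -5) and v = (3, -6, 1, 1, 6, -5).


Computing the standard inner product <u, v> = sum u_i * v_i
= 4*3 + 0*-6 + 1*1 + 2*1 + -2*6 + -5*-5
= 12 + 0 + 1 + 2 + -12 + 25
= 28

28


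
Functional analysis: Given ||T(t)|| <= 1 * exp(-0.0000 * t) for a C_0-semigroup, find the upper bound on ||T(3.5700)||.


||T(3.5700)|| <= 1 * exp(-0.0000 * 3.5700)
= 1 * exp(-0.0000)
= 1 * 1.0000
= 1.0000

1.0000


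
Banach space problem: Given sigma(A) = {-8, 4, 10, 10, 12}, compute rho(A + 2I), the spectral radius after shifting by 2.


Spectrum of A + 2I = {-6, 6, 12, 12, 14}
Spectral radius = max |lambda| over the shifted spectrum
= max(6, 6, 12, 12, 14) = 14

14


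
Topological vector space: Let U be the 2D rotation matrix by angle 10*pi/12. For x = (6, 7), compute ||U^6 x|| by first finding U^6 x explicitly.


U is a rotation by theta = 10*pi/12
U^6 = rotation by 6*theta = 60*pi/12 = 12*pi/12 (mod 2*pi)
cos(12*pi/12) = -1.0000, sin(12*pi/12) = 0.0000
U^6 x = (-1.0000 * 6 - 0.0000 * 7, 0.0000 * 6 + -1.0000 * 7)
= (-6.0000, -7.0000)
||U^6 x|| = sqrt((-6.0000)^2 + (-7.0000)^2) = sqrt(85.0000) = 9.2195

9.2195


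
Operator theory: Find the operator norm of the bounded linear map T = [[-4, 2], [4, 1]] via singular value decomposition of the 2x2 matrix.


A^T A = [[32, -4], [-4, 5]]
trace(A^T A) = 37, det(A^T A) = 144
discriminant = 37^2 - 4*144 = 793
Largest eigenvalue of A^T A = (trace + sqrt(disc))/2 = 32.5801
||T|| = sqrt(32.5801) = 5.7079

5.7079


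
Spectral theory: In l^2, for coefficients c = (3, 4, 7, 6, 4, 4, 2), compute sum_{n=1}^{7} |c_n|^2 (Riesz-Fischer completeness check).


sum |c_n|^2 = 3^2 + 4^2 + 7^2 + 6^2 + 4^2 + 4^2 + 2^2
= 9 + 16 + 49 + 36 + 16 + 16 + 4
= 146

146


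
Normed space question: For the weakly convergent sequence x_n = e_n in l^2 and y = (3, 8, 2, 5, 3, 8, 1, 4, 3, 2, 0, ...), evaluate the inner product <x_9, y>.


x_9 = e_9 is the standard basis vector with 1 in position 9.
<x_9, y> = y_9 = 3
As n -> infinity, <x_n, y> -> 0, confirming weak convergence of (x_n) to 0.

3


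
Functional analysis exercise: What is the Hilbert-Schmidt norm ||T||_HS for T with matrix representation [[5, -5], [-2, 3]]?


The Hilbert-Schmidt norm is sqrt(sum of squares of all entries).
Sum of squares = 5^2 + (-5)^2 + (-2)^2 + 3^2
= 25 + 25 + 4 + 9 = 63
||T||_HS = sqrt(63) = 7.9373

7.9373


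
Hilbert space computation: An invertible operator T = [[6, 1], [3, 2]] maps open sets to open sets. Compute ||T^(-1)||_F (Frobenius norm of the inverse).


det(T) = 6*2 - 1*3 = 9
T^(-1) = (1/9) * [[2, -1], [-3, 6]] = [[0.2222, -0.1111], [-0.3333, 0.6667]]
||T^(-1)||_F^2 = 0.2222^2 + (-0.1111)^2 + (-0.3333)^2 + 0.6667^2 = 0.6173
||T^(-1)||_F = sqrt(0.6173) = 0.7857

0.7857


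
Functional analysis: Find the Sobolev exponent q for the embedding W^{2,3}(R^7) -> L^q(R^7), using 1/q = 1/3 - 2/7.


Using the Sobolev embedding formula: 1/q = 1/p - k/n
1/q = 1/3 - 2/7 = 1/21
q = 1/(1/21) = 21

21.0000


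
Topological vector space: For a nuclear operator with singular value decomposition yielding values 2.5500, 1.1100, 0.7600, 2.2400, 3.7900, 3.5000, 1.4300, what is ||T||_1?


The nuclear norm is the sum of all singular values.
||T||_1 = 2.5500 + 1.1100 + 0.7600 + 2.2400 + 3.7900 + 3.5000 + 1.4300
= 15.3800

15.3800


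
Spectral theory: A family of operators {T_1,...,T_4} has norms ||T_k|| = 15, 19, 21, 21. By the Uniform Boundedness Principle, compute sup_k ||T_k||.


By the Uniform Boundedness Principle, the supremum of norms is finite.
sup_k ||T_k|| = max(15, 19, 21, 21) = 21

21


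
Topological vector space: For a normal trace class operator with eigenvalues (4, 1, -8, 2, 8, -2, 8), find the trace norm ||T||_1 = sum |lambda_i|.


For a normal operator, singular values equal |eigenvalues|.
Trace norm = sum |lambda_i| = 4 + 1 + 8 + 2 + 8 + 2 + 8
= 33

33


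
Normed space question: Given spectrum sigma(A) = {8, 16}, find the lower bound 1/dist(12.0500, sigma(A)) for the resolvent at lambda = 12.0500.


dist(12.0500, {8, 16}) = min(|12.0500 - 8|, |12.0500 - 16|)
= min(4.0500, 3.9500) = 3.9500
Resolvent bound = 1/3.9500 = 0.2532

0.2532


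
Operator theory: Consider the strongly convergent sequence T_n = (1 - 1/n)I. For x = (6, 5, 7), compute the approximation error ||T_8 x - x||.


T_8 x - x = (1 - 1/8)x - x = -x/8
||x|| = sqrt(110) = 10.4881
||T_8 x - x|| = ||x||/8 = 10.4881/8 = 1.3110

1.3110


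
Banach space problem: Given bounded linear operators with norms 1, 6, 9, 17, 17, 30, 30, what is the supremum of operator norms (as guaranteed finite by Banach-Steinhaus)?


By the Uniform Boundedness Principle, the supremum of norms is finite.
sup_k ||T_k|| = max(1, 6, 9, 17, 17, 30, 30) = 30

30


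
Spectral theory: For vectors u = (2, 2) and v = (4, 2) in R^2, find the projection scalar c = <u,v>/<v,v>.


Computing <u,v> = 2*4 + 2*2 = 12
Computing <v,v> = 4^2 + 2^2 = 20
Projection coefficient = 12/20 = 0.6000

0.6000


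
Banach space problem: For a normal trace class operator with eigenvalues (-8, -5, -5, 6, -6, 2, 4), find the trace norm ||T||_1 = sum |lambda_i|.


For a normal operator, singular values equal |eigenvalues|.
Trace norm = sum |lambda_i| = 8 + 5 + 5 + 6 + 6 + 2 + 4
= 36

36


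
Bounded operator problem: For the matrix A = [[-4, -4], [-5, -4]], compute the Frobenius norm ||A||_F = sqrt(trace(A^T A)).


||A||_F^2 = sum a_ij^2
= (-4)^2 + (-4)^2 + (-5)^2 + (-4)^2
= 16 + 16 + 25 + 16 = 73
||A||_F = sqrt(73) = 8.5440

8.5440


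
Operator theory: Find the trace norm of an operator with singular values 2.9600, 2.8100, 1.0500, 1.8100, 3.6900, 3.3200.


The nuclear norm is the sum of all singular values.
||T||_1 = 2.9600 + 2.8100 + 1.0500 + 1.8100 + 3.6900 + 3.3200
= 15.6400

15.6400


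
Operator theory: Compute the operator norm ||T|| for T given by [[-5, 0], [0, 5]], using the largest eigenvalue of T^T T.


A^T A = [[25, 0], [0, 25]]
trace(A^T A) = 50, det(A^T A) = 625
discriminant = 50^2 - 4*625 = 0
Largest eigenvalue of A^T A = (trace + sqrt(disc))/2 = 25.0000
||T|| = sqrt(25.0000) = 5.0000

5.0000


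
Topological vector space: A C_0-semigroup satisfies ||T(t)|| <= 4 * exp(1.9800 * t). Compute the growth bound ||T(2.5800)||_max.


||T(2.5800)|| <= 4 * exp(1.9800 * 2.5800)
= 4 * exp(5.1084)
= 4 * 165.4055
= 661.6220

661.6220


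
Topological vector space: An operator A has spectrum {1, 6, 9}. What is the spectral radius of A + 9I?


Spectrum of A + 9I = {10, 15, 18}
Spectral radius = max |lambda| over the shifted spectrum
= max(10, 15, 18) = 18

18


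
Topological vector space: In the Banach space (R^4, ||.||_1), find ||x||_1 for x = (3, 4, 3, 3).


The l^1 norm equals the sum of absolute values of all components.
||x||_1 = 3 + 4 + 3 + 3
= 13

13.0000


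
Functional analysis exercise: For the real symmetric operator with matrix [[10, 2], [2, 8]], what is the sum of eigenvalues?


For a self-adjoint (symmetric) matrix, the eigenvalues are real.
The sum of eigenvalues equals the trace of the matrix.
trace = 10 + 8 = 18

18


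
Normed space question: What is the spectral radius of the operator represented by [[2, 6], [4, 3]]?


For a 2x2 matrix, eigenvalues satisfy lambda^2 - (trace)*lambda + det = 0
trace = 2 + 3 = 5
det = 2*3 - 6*4 = -18
discriminant = 5^2 - 4*(-18) = 97
spectral radius = max |eigenvalue| = 7.4244

7.4244


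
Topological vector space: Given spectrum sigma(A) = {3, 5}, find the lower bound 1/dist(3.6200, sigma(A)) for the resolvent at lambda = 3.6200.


dist(3.6200, {3, 5}) = min(|3.6200 - 3|, |3.6200 - 5|)
= min(0.6200, 1.3800) = 0.6200
Resolvent bound = 1/0.6200 = 1.6129

1.6129


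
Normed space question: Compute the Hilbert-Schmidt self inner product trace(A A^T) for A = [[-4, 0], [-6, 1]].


trace(A * A^T) = sum of squares of all entries
= (-4)^2 + 0^2 + (-6)^2 + 1^2
= 16 + 0 + 36 + 1
= 53

53


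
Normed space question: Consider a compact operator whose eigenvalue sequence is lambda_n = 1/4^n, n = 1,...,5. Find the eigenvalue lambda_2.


The eigenvalue formula gives lambda_2 = 1/4^2
= 1/16
= 0.0625

0.0625


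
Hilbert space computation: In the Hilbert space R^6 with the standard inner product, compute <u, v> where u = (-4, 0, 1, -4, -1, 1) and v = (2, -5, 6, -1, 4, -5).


Computing the standard inner product <u, v> = sum u_i * v_i
= -4*2 + 0*-5 + 1*6 + -4*-1 + -1*4 + 1*-5
= -8 + 0 + 6 + 4 + -4 + -5
= -7

-7


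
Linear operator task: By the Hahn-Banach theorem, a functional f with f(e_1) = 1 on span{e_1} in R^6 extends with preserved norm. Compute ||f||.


The norm of f is given by ||f|| = sup_{||x||=1} |f(x)|.
On span{e_1}, ||e_1|| = 1, so ||f|| = |f(e_1)| / ||e_1||
= |1| / 1 = 1.0000

1.0000


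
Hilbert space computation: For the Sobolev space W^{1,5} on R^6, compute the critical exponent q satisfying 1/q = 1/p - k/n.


Using the Sobolev embedding formula: 1/q = 1/p - k/n
1/q = 1/5 - 1/6 = 1/30
q = 1/(1/30) = 30

30.0000


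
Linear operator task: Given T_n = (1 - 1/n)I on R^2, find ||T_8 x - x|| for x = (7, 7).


T_8 x - x = (1 - 1/8)x - x = -x/8
||x|| = sqrt(98) = 9.8995
||T_8 x - x|| = ||x||/8 = 9.8995/8 = 1.2374

1.2374
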